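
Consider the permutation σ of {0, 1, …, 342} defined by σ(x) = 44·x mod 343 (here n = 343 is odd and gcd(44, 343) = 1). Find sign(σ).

Orbit of 57 under x↦44x: [57, 107, 249, 323, 149, 39, 1]… (length divides ord_343(44)).
7 cycles of lengths [147, 147, 21, 21, 3, 3, 1].
343 − 7 = 336 transpositions; sign(π) = (−1)^336 = +1.

+1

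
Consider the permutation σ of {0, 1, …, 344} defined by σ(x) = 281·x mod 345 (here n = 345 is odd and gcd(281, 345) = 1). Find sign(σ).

Trace 86: π^k(86) = [86, 16, 11, 331, 206, 271, 251] for k=0..6.
The orbit structure of x ↦ 281x mod 345: 25 orbits of sizes [22, 22, 22, 22, 22, 22, 22, 22, 22, 22, 22, 22, 22, 22, 22, 2, 2, 2, 2, 2, 1, 1, 1, 1, 1].
345 − 25 = 320 transpositions; sign(π) = (−1)^320 = +1.
Via Zolotarev, sign(π_{281}) = (281|345) = +1.

+1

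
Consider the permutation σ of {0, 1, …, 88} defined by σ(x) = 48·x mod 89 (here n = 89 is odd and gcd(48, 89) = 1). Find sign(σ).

Start at x=71: 71 → 26 → 2 → 7 → 69 → 19 → 22 → … (one orbit).
Decompose π into cycles: lengths [88, 1] (2 cycles, including the fixed point 0).
2 cycles on 89: each ℓ→(−1)^(ℓ−1), product (−1)^87 = -1.
Check: (48/89) = -1 by Zolotarev.

-1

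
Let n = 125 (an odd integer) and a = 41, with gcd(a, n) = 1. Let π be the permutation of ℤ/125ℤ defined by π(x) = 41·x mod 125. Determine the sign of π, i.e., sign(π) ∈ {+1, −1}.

Trace 36: π^k(36) = [36, 101, 16, 31, 21, 111, 51] for k=0..6.
The orbit structure of x ↦ 41x mod 125: 13 orbits of sizes [25, 25, 25, 25, 5, 5, 5, 5, 1, 1, 1, 1, 1].
13 cycles on 125: each ℓ→(−1)^(ℓ−1), product (−1)^112 = +1.
The Jacobi symbol (41|125) = +1 (Zolotarev) agrees.

+1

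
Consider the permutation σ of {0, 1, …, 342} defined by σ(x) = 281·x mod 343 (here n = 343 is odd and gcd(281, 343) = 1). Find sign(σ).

Start at x=162: 162 → 246 → 183 → 316 → 302 → 141 → 176 → … (one orbit).
Decompose π into cycles: lengths [49, 49, 49, 49, 49, 49, 7, 7, 7, 7, 7, 7, 1, 1, 1, 1, 1, 1, 1] (19 cycles, including the fixed point 0).
n − c = 343 − 19 = 324; sign = (−1)^324 = +1.
Via Zolotarev, sign(π_{281}) = (281|343) = +1.

+1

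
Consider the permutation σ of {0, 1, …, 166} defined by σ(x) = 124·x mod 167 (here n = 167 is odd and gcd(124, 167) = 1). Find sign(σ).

+1

Orbit of 94 under x↦124x: [94, 133, 126, 93, 9, 114, 108]… (length divides ord_167(124)).
π_124 has 3 disjoint cycles with lengths [83, 83, 1] on {0,…,166}.
sign(π) = (−1)^{n − #cycles} = (−1)^{167−3} = (−1)^164 = +1.
Check: (124/167) = +1 by Zolotarev.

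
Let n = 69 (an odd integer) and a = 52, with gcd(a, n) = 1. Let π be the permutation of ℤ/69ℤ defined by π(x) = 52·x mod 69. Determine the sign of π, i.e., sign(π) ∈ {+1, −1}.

Start at x=13: 13 → 55 → 31 → 25 → 58 → 49 → 64 → … (one orbit).
Cycle lengths of π_52 on ℤ/69ℤ: [11, 11, 11, 11, 11, 11, 1, 1, 1]; 9 cycles in total.
sign(π) = (−1)^{n − #cycles} = (−1)^{69−9} = (−1)^60 = +1.
The Jacobi symbol (52|69) = +1 (Zolotarev) agrees.

+1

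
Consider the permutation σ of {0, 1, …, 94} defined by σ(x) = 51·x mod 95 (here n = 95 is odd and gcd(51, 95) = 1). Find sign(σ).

-1

Start at x=71: 71 → 11 → 86 → 16 → 56 → 6 → 21 → … (one orbit).
10 cycles of lengths [18, 18, 18, 18, 18, 1, 1, 1, 1, 1].
sign(π) = (−1)^{n − #cycles} = (−1)^{95−10} = (−1)^85 = -1.
The Jacobi symbol (51|95) = -1 (Zolotarev) agrees.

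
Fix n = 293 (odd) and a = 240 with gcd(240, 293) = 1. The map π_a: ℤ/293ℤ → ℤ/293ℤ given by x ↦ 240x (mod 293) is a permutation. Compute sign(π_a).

Start at x=247: 247 → 94 → 292 → 53 → 121 → 33 → 9 → … (one orbit).
Cycle lengths of π_240 on ℤ/293ℤ: [146, 146, 1]; 3 cycles in total.
293 − 3 = 290 transpositions; sign(π) = (−1)^290 = +1.
Check: (240/293) = +1 by Zolotarev.

+1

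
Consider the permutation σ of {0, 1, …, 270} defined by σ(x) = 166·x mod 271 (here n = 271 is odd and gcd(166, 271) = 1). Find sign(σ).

Trace 125: π^k(125) = [125, 154, 90, 35, 119, 242, 64] for k=0..6.
Decompose π into cycles: lengths [45, 45, 45, 45, 45, 45, 1] (7 cycles, including the fixed point 0).
Σ(ℓ_i−1) = 271−7 = 264; sign = (−1)^264 = +1.
Zolotarev: (166|271) = +1, matching the cycle-count sign.

+1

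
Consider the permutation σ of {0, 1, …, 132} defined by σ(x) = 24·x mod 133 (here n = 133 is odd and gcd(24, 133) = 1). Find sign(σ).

Trace 9: π^k(9) = [9, 83, 130, 61, 1, 24, 44] for k=0..6.
Cycle type of π: 18×6 + 9×2 + 6 + 1; total 10 cycles.
10 cycles on 133: each ℓ→(−1)^(ℓ−1), product (−1)^123 = -1.
Via Zolotarev, sign(π_{24}) = (24|133) = -1.

-1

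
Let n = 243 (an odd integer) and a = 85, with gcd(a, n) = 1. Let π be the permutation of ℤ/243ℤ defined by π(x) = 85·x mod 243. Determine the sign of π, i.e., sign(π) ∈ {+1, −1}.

Orbit of 187 under x↦85x: [187, 100, 238, 61, 82, 166, 16]… (length divides ord_243(85)).
Cycle type of π: 81×2 + 27×2 + 9×2 + 3×2 + 1×3; total 11 cycles.
n − c = 243 − 11 = 232; sign = (−1)^232 = +1.

+1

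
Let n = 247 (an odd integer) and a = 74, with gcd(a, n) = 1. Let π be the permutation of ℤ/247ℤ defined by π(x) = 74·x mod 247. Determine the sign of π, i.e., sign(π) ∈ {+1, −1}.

+1

Orbit of 144 under x↦74x: [144, 35, 120, 235, 100, 237, 1]… (length divides ord_247(74)).
Decompose π into cycles: lengths [9, 9, 9, 9, 9, 9, 9, 9, 9, 9, 9, 9, 9, 9, 9, 9, 9, 9, 9, 9, 9, 9, 9, 9, 9, 9, 3, 3, 3, 3, 1] (31 cycles, including the fixed point 0).
31 cycles on 247: each ℓ→(−1)^(ℓ−1), product (−1)^216 = +1.
Zolotarev: (74|247) = +1, matching the cycle-count sign.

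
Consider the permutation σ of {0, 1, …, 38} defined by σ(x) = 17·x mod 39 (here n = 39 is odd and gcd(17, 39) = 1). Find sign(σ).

Orbit of 16 under x↦17x: [16, 38, 22, 23, 1, 17]… (length divides ord_39(17)).
Decompose π into cycles: lengths [6, 6, 6, 6, 6, 6, 2, 1] (8 cycles, including the fixed point 0).
sign(π) = (−1)^{n − #cycles} = (−1)^{39−8} = (−1)^31 = -1.

-1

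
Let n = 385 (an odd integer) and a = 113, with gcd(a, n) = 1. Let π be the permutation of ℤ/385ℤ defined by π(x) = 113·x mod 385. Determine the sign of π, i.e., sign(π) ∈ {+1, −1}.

Trace 113: π^k(113) = [113, 64, 302, 246, 78, 344, 372] for k=0..6.
The orbit structure of x ↦ 113x mod 385: 42 orbits of sizes [20, 20, 20, 20, 20, 20, 20, 20, 20, 20, 20, 20, 20, 20, 5, 5, 5, 5, 5, 5, 5, 5, 5, 5, 5, 5, 5, 5, 4, 4, 4, 4, 4, 4, 4, 1, 1, 1, 1, 1, 1, 1].
385 − 42 = 343 transpositions; sign(π) = (−1)^343 = -1.

-1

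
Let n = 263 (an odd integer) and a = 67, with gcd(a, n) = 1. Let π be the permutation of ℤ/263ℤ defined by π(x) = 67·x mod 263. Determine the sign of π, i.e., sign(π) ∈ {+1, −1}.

-1

Trace 230: π^k(230) = [230, 156, 195, 178, 91, 48, 60] for k=0..6.
Cycle lengths of π_67 on ℤ/263ℤ: [262, 1]; 2 cycles in total.
n − c = 263 − 2 = 261; sign = (−1)^261 = -1.
(67|263)_J = -1 (Zolotarev's lemma cross-check).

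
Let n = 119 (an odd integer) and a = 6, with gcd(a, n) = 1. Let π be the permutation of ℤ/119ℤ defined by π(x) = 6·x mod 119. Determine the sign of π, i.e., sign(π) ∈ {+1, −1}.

+1

Start at x=48: 48 → 50 → 62 → 15 → 90 → 64 → 27 → … (one orbit).
Cycle type of π: 16×7 + 2×3 + 1; total 11 cycles.
sign(π) = (−1)^{n − #cycles} = (−1)^{119−11} = (−1)^108 = +1.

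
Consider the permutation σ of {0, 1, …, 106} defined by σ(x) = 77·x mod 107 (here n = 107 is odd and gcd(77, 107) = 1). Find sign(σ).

Start at x=41: 41 → 54 → 92 → 22 → 89 → 5 → 64 → … (one orbit).
Decompose π into cycles: lengths [106, 1] (2 cycles, including the fixed point 0).
n − c = 107 − 2 = 105; sign = (−1)^105 = -1.

-1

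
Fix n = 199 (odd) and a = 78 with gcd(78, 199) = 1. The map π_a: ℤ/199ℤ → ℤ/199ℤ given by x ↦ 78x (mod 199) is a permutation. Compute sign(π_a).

-1

Trace 85: π^k(85) = [85, 63, 138, 18, 11, 62, 60] for k=0..6.
Cycle lengths of π_78 on ℤ/199ℤ: [22, 22, 22, 22, 22, 22, 22, 22, 22, 1]; 10 cycles in total.
Σ(ℓ_i−1) = 199−10 = 189; sign = (−1)^189 = -1.
Zolotarev: (78|199) = -1, matching the cycle-count sign.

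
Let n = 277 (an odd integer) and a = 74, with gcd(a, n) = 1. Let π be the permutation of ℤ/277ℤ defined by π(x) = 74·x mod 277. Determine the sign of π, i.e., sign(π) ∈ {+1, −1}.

+1

Orbit of 122 under x↦74x: [122, 164, 225, 30, 4, 19, 21]… (length divides ord_277(74)).
Decompose π into cycles: lengths [46, 46, 46, 46, 46, 46, 1] (7 cycles, including the fixed point 0).
n − c = 277 − 7 = 270; sign = (−1)^270 = +1.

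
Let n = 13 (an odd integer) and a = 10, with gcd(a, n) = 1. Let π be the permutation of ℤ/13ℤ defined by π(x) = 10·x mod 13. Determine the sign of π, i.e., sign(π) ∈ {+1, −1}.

Orbit of 3 under x↦10x: [3, 4, 1, 10, 9, 12]… (length divides ord_13(10)).
Cycle type of π: 6×2 + 1; total 3 cycles.
3 cycles on 13: each ℓ→(−1)^(ℓ−1), product (−1)^10 = +1.
Check: (10/13) = +1 by Zolotarev.

+1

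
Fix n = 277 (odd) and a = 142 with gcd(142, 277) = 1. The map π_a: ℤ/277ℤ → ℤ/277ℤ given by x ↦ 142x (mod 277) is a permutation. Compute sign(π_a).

-1

Orbit of 170 under x↦142x: [170, 41, 5, 156, 269, 249, 179]… (length divides ord_277(142)).
Decompose π into cycles: lengths [276, 1] (2 cycles, including the fixed point 0).
With 2 cycles on 277 points, sign = (−1)^{277−2} = -1.
Via Zolotarev, sign(π_{142}) = (142|277) = -1.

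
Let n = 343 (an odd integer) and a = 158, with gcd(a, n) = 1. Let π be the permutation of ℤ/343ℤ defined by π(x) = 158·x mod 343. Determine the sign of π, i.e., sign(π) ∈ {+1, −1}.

Trace 142: π^k(142) = [142, 141, 326, 58, 246, 109, 72] for k=0..6.
π_158 has 7 disjoint cycles with lengths [147, 147, 21, 21, 3, 3, 1] on {0,…,342}.
sign(π) = (−1)^{n − #cycles} = (−1)^{343−7} = (−1)^336 = +1.

+1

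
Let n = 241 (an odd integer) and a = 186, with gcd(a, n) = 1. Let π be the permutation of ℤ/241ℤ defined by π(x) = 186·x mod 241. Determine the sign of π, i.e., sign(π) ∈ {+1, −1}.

-1

Trace 174: π^k(174) = [174, 70, 6, 152, 75, 213, 94] for k=0..6.
Cycle type of π: 240 + 1; total 2 cycles.
2 cycles on 241: each ℓ→(−1)^(ℓ−1), product (−1)^239 = -1.
Check: (186/241) = -1 by Zolotarev.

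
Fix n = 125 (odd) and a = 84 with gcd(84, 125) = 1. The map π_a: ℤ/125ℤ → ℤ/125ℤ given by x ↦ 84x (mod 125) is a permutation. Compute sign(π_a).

+1

Trace 66: π^k(66) = [66, 44, 71, 89, 101, 109, 31] for k=0..6.
Decompose π into cycles: lengths [50, 50, 10, 10, 2, 2, 1] (7 cycles, including the fixed point 0).
Σ(ℓ_i−1) = 125−7 = 118; sign = (−1)^118 = +1.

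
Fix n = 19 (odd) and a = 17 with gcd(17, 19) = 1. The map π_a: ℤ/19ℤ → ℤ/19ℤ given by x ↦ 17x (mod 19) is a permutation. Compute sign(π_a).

Trace 6: π^k(6) = [6, 7, 5, 9, 1, 17, 4] for k=0..6.
π_17 has 3 disjoint cycles with lengths [9, 9, 1] on {0,…,18}.
n − c = 19 − 3 = 16; sign = (−1)^16 = +1.

+1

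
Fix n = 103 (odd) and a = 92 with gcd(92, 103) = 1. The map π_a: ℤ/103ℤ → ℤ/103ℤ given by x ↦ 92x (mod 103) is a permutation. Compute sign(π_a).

+1

Trace 15: π^k(15) = [15, 41, 64, 17, 19, 100, 33] for k=0..6.
π_92 has 3 disjoint cycles with lengths [51, 51, 1] on {0,…,102}.
sign(π) = (−1)^{n − #cycles} = (−1)^{103−3} = (−1)^100 = +1.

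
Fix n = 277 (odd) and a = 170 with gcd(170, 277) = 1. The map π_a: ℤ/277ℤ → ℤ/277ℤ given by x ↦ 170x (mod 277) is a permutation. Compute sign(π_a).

-1

Trace 141: π^k(141) = [141, 148, 230, 43, 108, 78, 241] for k=0..6.
Cycle lengths of π_170 on ℤ/277ℤ: [276, 1]; 2 cycles in total.
sign(π) = (−1)^{n − #cycles} = (−1)^{277−2} = (−1)^275 = -1.
Via Zolotarev, sign(π_{170}) = (170|277) = -1.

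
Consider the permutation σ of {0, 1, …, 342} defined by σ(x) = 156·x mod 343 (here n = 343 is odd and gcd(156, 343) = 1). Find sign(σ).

+1

Orbit of 9 under x↦156x: [9, 32, 190, 142, 200, 330, 30]… (length divides ord_343(156)).
Cycle lengths of π_156 on ℤ/343ℤ: [147, 147, 21, 21, 3, 3, 1]; 7 cycles in total.
7 cycles on 343: each ℓ→(−1)^(ℓ−1), product (−1)^336 = +1.
(156|343)_J = +1 (Zolotarev's lemma cross-check).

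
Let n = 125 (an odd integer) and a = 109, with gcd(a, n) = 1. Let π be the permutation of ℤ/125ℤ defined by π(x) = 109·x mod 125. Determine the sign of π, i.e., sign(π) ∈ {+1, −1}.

Orbit of 94 under x↦109x: [94, 121, 64, 101, 9, 106, 54]… (length divides ord_125(109)).
Cycle type of π: 50×2 + 10×2 + 2×2 + 1; total 7 cycles.
sign(π) = (−1)^{n − #cycles} = (−1)^{125−7} = (−1)^118 = +1.

+1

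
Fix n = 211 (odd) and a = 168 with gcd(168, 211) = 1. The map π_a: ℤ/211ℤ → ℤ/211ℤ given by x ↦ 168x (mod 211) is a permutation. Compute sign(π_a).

-1

Start at x=210: 210 → 43 → 50 → 171 → 32 → 101 → 88 → … (one orbit).
Cycle type of π: 42×5 + 1; total 6 cycles.
sign(π) = (−1)^{n − #cycles} = (−1)^{211−6} = (−1)^205 = -1.
(168|211)_J = -1 (Zolotarev's lemma cross-check).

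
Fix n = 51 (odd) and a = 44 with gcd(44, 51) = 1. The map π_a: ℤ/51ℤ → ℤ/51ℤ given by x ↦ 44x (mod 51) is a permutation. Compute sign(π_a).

Trace 20: π^k(20) = [20, 13, 11, 25, 29, 1, 44] for k=0..6.
Cycle lengths of π_44 on ℤ/51ℤ: [16, 16, 16, 2, 1]; 5 cycles in total.
5 cycles on 51: each ℓ→(−1)^(ℓ−1), product (−1)^46 = +1.
Check: (44/51) = +1 by Zolotarev.

+1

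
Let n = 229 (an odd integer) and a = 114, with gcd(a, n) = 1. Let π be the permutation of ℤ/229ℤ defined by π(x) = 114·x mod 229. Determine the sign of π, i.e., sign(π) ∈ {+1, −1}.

Start at x=177: 177 → 26 → 216 → 121 → 54 → 202 → 128 → … (one orbit).
The orbit structure of x ↦ 114x mod 229: 4 orbits of sizes [76, 76, 76, 1].
4 cycles on 229: each ℓ→(−1)^(ℓ−1), product (−1)^225 = -1.
(114|229)_J = -1 (Zolotarev's lemma cross-check).

-1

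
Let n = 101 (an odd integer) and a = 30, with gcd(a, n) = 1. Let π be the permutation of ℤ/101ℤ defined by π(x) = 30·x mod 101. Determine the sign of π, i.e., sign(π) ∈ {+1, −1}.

+1

Trace 76: π^k(76) = [76, 58, 23, 84, 96, 52, 45] for k=0..6.
π_30 has 3 disjoint cycles with lengths [50, 50, 1] on {0,…,100}.
sign(π) = (−1)^{n − #cycles} = (−1)^{101−3} = (−1)^98 = +1.
(30|101)_J = +1 (Zolotarev's lemma cross-check).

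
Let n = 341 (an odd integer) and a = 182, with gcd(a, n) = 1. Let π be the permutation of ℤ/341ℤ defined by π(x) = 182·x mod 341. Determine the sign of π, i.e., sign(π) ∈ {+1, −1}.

Trace 47: π^k(47) = [47, 29, 163, 340, 159, 294, 312] for k=0..6.
Decompose π into cycles: lengths [10, 10, 10, 10, 10, 10, 10, 10, 10, 10, 10, 10, 10, 10, 10, 10, 10, 10, 10, 10, 10, 10, 10, 10, 10, 10, 10, 10, 10, 10, 10, 10, 10, 10, 1] (35 cycles, including the fixed point 0).
With 35 cycles on 341 points, sign = (−1)^{341−35} = +1.
Check: (182/341) = +1 by Zolotarev.

+1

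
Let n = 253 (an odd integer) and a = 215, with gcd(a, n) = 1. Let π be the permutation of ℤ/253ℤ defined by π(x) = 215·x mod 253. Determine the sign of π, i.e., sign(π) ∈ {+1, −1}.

Orbit of 131 under x↦215x: [131, 82, 173, 4, 101, 210, 116]… (length divides ord_253(215)).
Cycle type of π: 110×2 + 11×2 + 10 + 1; total 6 cycles.
sign(π) = (−1)^{n − #cycles} = (−1)^{253−6} = (−1)^247 = -1.
The Jacobi symbol (215|253) = -1 (Zolotarev) agrees.

-1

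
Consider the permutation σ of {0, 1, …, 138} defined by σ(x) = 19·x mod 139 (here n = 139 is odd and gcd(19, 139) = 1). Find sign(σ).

-1

Start at x=23: 23 → 20 → 102 → 131 → 126 → 31 → 33 → … (one orbit).
The orbit structure of x ↦ 19x mod 139: 2 orbits of sizes [138, 1].
Σ(ℓ_i−1) = 139−2 = 137; sign = (−1)^137 = -1.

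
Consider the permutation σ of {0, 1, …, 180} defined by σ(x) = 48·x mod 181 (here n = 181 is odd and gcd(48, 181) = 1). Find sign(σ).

Start at x=132: 132 → 1 → 48 → 132 (one orbit).
Decompose π into cycles: lengths [3, 3, 3, 3, 3, 3, 3, 3, 3, 3, 3, 3, 3, 3, 3, 3, 3, 3, 3, 3, 3, 3, 3, 3, 3, 3, 3, 3, 3, 3, 3, 3, 3, 3, 3, 3, 3, 3, 3, 3, 3, 3, 3, 3, 3, 3, 3, 3, 3, 3, 3, 3, 3, 3, 3, 3, 3, 3, 3, 3, 1] (61 cycles, including the fixed point 0).
With 61 cycles on 181 points, sign = (−1)^{181−61} = +1.
Zolotarev: (48|181) = +1, matching the cycle-count sign.

+1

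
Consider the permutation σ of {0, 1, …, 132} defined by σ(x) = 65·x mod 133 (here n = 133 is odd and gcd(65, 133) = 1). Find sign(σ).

-1

Trace 65: π^k(65) = [65, 102, 113, 30, 88, 1] for k=0..5.
Cycle type of π: 6×21 + 3×2 + 1; total 24 cycles.
Σ(ℓ_i−1) = 133−24 = 109; sign = (−1)^109 = -1.
Check: (65/133) = -1 by Zolotarev.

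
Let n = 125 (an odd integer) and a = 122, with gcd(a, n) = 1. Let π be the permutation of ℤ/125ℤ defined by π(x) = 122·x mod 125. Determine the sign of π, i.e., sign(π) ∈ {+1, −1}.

-1

Orbit of 122 under x↦122x: [122, 9, 98, 81, 7, 104, 63]… (length divides ord_125(122)).
Decompose π into cycles: lengths [100, 20, 4, 1] (4 cycles, including the fixed point 0).
sign(π) = (−1)^{n − #cycles} = (−1)^{125−4} = (−1)^121 = -1.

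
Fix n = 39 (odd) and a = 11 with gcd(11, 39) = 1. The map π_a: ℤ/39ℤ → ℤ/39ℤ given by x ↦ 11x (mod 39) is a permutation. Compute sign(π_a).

+1

Start at x=22: 22 → 8 → 10 → 32 → 1 → 11 → 4 → … (one orbit).
Cycle type of π: 12×3 + 2 + 1; total 5 cycles.
With 5 cycles on 39 points, sign = (−1)^{39−5} = +1.
Via Zolotarev, sign(π_{11}) = (11|39) = +1.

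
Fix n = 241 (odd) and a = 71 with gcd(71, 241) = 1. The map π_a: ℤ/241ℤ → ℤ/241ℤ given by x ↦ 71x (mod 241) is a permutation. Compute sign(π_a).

-1

Start at x=42: 42 → 90 → 124 → 128 → 171 → 91 → 195 → … (one orbit).
Decompose π into cycles: lengths [240, 1] (2 cycles, including the fixed point 0).
Σ(ℓ_i−1) = 241−2 = 239; sign = (−1)^239 = -1.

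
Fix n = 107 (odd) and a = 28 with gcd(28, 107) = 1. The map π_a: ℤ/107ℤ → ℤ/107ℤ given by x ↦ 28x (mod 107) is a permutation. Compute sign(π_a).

Orbit of 16 under x↦28x: [16, 20, 25, 58, 19, 104, 23]… (length divides ord_107(28)).
2 cycles of lengths [106, 1].
sign(π) = (−1)^{n − #cycles} = (−1)^{107−2} = (−1)^105 = -1.
The Jacobi symbol (28|107) = -1 (Zolotarev) agrees.

-1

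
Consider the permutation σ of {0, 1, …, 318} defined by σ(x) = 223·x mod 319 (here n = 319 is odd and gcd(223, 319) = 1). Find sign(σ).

+1

Trace 23: π^k(23) = [23, 25, 152, 82, 103, 1, 223] for k=0..6.
Decompose π into cycles: lengths [35, 35, 35, 35, 35, 35, 35, 35, 7, 7, 7, 7, 5, 5, 1] (15 cycles, including the fixed point 0).
sign(π) = (−1)^{n − #cycles} = (−1)^{319−15} = (−1)^304 = +1.
Via Zolotarev, sign(π_{223}) = (223|319) = +1.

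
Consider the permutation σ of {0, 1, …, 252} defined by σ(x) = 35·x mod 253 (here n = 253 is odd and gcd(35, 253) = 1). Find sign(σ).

-1

Orbit of 54 under x↦35x: [54, 119, 117, 47, 127, 144, 233]… (length divides ord_253(35)).
Decompose π into cycles: lengths [110, 110, 11, 11, 10, 1] (6 cycles, including the fixed point 0).
253 − 6 = 247 transpositions; sign(π) = (−1)^247 = -1.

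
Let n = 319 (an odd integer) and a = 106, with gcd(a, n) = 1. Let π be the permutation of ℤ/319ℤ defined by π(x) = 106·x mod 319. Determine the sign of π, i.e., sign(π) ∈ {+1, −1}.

+1

Trace 128: π^k(128) = [128, 170, 156, 267, 230, 136, 61] for k=0..6.
5 cycles of lengths [140, 140, 28, 10, 1].
Σ(ℓ_i−1) = 319−5 = 314; sign = (−1)^314 = +1.
Via Zolotarev, sign(π_{106}) = (106|319) = +1.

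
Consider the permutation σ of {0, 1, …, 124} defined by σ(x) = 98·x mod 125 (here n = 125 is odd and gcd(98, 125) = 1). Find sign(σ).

-1

Start at x=13: 13 → 24 → 102 → 121 → 108 → 84 → 107 → … (one orbit).
Decompose π into cycles: lengths [100, 20, 4, 1] (4 cycles, including the fixed point 0).
With 4 cycles on 125 points, sign = (−1)^{125−4} = -1.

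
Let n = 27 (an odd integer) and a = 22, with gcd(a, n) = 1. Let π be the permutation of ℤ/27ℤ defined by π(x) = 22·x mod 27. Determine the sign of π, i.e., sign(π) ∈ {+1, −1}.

Orbit of 10 under x↦22x: [10, 4, 7, 19, 13, 16, 1]… (length divides ord_27(22)).
The orbit structure of x ↦ 22x mod 27: 7 orbits of sizes [9, 9, 3, 3, 1, 1, 1].
With 7 cycles on 27 points, sign = (−1)^{27−7} = +1.

+1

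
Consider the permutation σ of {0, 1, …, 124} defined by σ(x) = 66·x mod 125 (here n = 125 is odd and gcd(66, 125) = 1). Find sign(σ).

+1

Trace 36: π^k(36) = [36, 1, 66, 106, 121, 111, 76] for k=0..6.
13 cycles of lengths [25, 25, 25, 25, 5, 5, 5, 5, 1, 1, 1, 1, 1].
With 13 cycles on 125 points, sign = (−1)^{125−13} = +1.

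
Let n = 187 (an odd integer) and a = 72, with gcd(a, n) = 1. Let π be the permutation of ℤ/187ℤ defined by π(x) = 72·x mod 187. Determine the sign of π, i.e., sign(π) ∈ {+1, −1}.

-1

Orbit of 137 under x↦72x: [137, 140, 169, 13, 1, 72, 135]… (length divides ord_187(72)).
Decompose π into cycles: lengths [20, 20, 20, 20, 20, 20, 20, 20, 10, 4, 4, 4, 4, 1] (14 cycles, including the fixed point 0).
n − c = 187 − 14 = 173; sign = (−1)^173 = -1.
The Jacobi symbol (72|187) = -1 (Zolotarev) agrees.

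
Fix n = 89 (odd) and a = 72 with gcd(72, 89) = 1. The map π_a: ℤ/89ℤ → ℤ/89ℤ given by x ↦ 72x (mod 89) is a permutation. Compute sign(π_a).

+1

Start at x=85: 85 → 68 → 1 → 72 → 22 → 71 → 39 → … (one orbit).
The orbit structure of x ↦ 72x mod 89: 3 orbits of sizes [44, 44, 1].
With 3 cycles on 89 points, sign = (−1)^{89−3} = +1.
(72|89)_J = +1 (Zolotarev's lemma cross-check).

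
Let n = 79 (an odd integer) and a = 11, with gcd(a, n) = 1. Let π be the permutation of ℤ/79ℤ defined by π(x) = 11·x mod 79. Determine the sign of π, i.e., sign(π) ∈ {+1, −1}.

Start at x=10: 10 → 31 → 25 → 38 → 23 → 16 → 18 → … (one orbit).
3 cycles of lengths [39, 39, 1].
n − c = 79 − 3 = 76; sign = (−1)^76 = +1.
Check: (11/79) = +1 by Zolotarev.

+1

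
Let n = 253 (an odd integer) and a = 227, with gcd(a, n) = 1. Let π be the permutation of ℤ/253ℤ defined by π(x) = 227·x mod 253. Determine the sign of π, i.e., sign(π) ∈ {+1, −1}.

+1

Orbit of 202 under x↦227x: [202, 61, 185, 250, 78, 249, 104]… (length divides ord_253(227)).
The orbit structure of x ↦ 227x mod 253: 5 orbits of sizes [110, 110, 22, 10, 1].
253 − 5 = 248 transpositions; sign(π) = (−1)^248 = +1.
The Jacobi symbol (227|253) = +1 (Zolotarev) agrees.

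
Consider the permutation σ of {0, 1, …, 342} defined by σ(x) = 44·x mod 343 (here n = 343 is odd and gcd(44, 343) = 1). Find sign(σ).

Orbit of 23 under x↦44x: [23, 326, 281, 16, 18, 106, 205]… (length divides ord_343(44)).
Decompose π into cycles: lengths [147, 147, 21, 21, 3, 3, 1] (7 cycles, including the fixed point 0).
7 cycles on 343: each ℓ→(−1)^(ℓ−1), product (−1)^336 = +1.
Zolotarev: (44|343) = +1, matching the cycle-count sign.

+1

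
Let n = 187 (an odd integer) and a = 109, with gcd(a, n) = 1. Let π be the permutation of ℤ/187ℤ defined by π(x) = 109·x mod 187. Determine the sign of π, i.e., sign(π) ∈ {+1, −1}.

+1

Trace 166: π^k(166) = [166, 142, 144, 175, 1, 109, 100] for k=0..6.
Cycle type of π: 16×11 + 2×5 + 1; total 17 cycles.
17 cycles on 187: each ℓ→(−1)^(ℓ−1), product (−1)^170 = +1.
(109|187)_J = +1 (Zolotarev's lemma cross-check).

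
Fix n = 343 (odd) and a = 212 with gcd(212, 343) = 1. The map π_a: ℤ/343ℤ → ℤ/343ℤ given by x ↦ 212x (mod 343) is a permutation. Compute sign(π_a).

Orbit of 30 under x↦212x: [30, 186, 330, 331, 200, 211, 142]… (length divides ord_343(212)).
Decompose π into cycles: lengths [147, 147, 21, 21, 3, 3, 1] (7 cycles, including the fixed point 0).
sign(π) = (−1)^{n − #cycles} = (−1)^{343−7} = (−1)^336 = +1.
The Jacobi symbol (212|343) = +1 (Zolotarev) agrees.

+1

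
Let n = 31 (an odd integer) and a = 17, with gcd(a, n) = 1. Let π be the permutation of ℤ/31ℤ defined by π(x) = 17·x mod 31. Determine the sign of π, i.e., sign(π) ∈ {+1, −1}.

Orbit of 23 under x↦17x: [23, 19, 13, 4, 6, 9, 29]… (length divides ord_31(17)).
Decompose π into cycles: lengths [30, 1] (2 cycles, including the fixed point 0).
With 2 cycles on 31 points, sign = (−1)^{31−2} = -1.

-1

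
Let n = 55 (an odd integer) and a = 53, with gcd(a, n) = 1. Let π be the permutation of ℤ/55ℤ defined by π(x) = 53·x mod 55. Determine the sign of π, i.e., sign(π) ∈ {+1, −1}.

-1

Orbit of 38 under x↦53x: [38, 34, 42, 26, 3, 49, 12]… (length divides ord_55(53)).
Cycle lengths of π_53 on ℤ/55ℤ: [20, 20, 5, 5, 4, 1]; 6 cycles in total.
sign(π) = (−1)^{n − #cycles} = (−1)^{55−6} = (−1)^49 = -1.
(53|55)_J = -1 (Zolotarev's lemma cross-check).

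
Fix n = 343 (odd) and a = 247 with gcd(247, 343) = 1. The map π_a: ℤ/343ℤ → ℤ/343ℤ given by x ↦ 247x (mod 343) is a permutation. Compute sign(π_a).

Start at x=165: 165 → 281 → 121 → 46 → 43 → 331 → 123 → … (one orbit).
Cycle type of π: 147×2 + 21×2 + 3×2 + 1; total 7 cycles.
Σ(ℓ_i−1) = 343−7 = 336; sign = (−1)^336 = +1.

+1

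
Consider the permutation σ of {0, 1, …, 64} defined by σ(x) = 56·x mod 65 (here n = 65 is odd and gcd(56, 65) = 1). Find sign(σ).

Start at x=61: 61 → 36 → 1 → 56 → 16 → 51 → 61 (one orbit).
Cycle lengths of π_56 on ℤ/65ℤ: [6, 6, 6, 6, 6, 6, 6, 6, 6, 6, 1, 1, 1, 1, 1]; 15 cycles in total.
65 − 15 = 50 transpositions; sign(π) = (−1)^50 = +1.
(56|65)_J = +1 (Zolotarev's lemma cross-check).

+1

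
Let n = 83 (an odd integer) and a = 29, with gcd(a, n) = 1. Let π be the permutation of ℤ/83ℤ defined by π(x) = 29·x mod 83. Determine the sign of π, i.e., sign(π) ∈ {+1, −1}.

+1

Orbit of 61 under x↦29x: [61, 26, 7, 37, 77, 75, 17]… (length divides ord_83(29)).
π_29 has 3 disjoint cycles with lengths [41, 41, 1] on {0,…,82}.
With 3 cycles on 83 points, sign = (−1)^{83−3} = +1.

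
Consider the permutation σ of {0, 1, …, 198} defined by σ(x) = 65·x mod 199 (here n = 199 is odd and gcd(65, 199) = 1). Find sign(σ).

+1

Start at x=111: 111 → 51 → 131 → 157 → 56 → 58 → 188 → … (one orbit).
π_65 has 3 disjoint cycles with lengths [99, 99, 1] on {0,…,198}.
n − c = 199 − 3 = 196; sign = (−1)^196 = +1.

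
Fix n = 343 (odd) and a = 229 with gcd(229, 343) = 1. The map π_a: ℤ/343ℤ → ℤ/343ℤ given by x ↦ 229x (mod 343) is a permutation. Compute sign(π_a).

Trace 19: π^k(19) = [19, 235, 307, 331, 339, 113, 152] for k=0..6.
The orbit structure of x ↦ 229x mod 343: 4 orbits of sizes [294, 42, 6, 1].
n − c = 343 − 4 = 339; sign = (−1)^339 = -1.

-1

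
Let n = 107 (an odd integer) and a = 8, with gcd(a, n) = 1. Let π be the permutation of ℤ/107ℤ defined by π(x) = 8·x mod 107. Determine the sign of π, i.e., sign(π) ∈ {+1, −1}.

-1

Trace 2: π^k(2) = [2, 16, 21, 61, 60, 52, 95] for k=0..6.
π_8 has 2 disjoint cycles with lengths [106, 1] on {0,…,106}.
107 − 2 = 105 transpositions; sign(π) = (−1)^105 = -1.
Check: (8/107) = -1 by Zolotarev.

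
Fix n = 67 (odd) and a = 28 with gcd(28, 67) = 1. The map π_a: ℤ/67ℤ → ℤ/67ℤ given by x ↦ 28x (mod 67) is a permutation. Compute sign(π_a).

-1

Trace 60: π^k(60) = [60, 5, 6, 34, 14, 57, 55] for k=0..6.
2 cycles of lengths [66, 1].
67 − 2 = 65 transpositions; sign(π) = (−1)^65 = -1.
(28|67)_J = -1 (Zolotarev's lemma cross-check).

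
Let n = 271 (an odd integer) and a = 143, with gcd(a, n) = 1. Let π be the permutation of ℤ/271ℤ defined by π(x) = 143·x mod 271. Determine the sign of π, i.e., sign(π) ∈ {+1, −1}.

-1

Orbit of 169 under x↦143x: [169, 48, 89, 261, 196, 115, 185]… (length divides ord_271(143)).
Cycle lengths of π_143 on ℤ/271ℤ: [270, 1]; 2 cycles in total.
sign(π) = (−1)^{n − #cycles} = (−1)^{271−2} = (−1)^269 = -1.
Zolotarev: (143|271) = -1, matching the cycle-count sign.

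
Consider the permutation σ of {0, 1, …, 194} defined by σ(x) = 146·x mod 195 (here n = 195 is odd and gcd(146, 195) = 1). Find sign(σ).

-1

Trace 191: π^k(191) = [191, 1, 146, 61, 131, 16] for k=0..5.
The orbit structure of x ↦ 146x mod 195: 50 orbits of sizes [6, 6, 6, 6, 6, 6, 6, 6, 6, 6, 6, 6, 6, 6, 6, 6, 6, 6, 6, 6, 3, 3, 3, 3, 3, 3, 3, 3, 3, 3, 3, 3, 3, 3, 3, 3, 3, 3, 3, 3, 2, 2, 2, 2, 2, 1, 1, 1, 1, 1].
With 50 cycles on 195 points, sign = (−1)^{195−50} = -1.
Via Zolotarev, sign(π_{146}) = (146|195) = -1.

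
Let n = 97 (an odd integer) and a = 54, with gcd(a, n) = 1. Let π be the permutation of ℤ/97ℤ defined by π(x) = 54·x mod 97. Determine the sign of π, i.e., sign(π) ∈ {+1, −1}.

Orbit of 62 under x↦54x: [62, 50, 81, 9, 1, 54, 6]… (length divides ord_97(54)).
5 cycles of lengths [24, 24, 24, 24, 1].
Σ(ℓ_i−1) = 97−5 = 92; sign = (−1)^92 = +1.

+1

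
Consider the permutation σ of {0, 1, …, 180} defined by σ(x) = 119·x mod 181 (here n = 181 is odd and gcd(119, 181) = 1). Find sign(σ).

+1

Trace 80: π^k(80) = [80, 108, 1, 119, 43, 49, 39] for k=0..6.
π_119 has 11 disjoint cycles with lengths [18, 18, 18, 18, 18, 18, 18, 18, 18, 18, 1] on {0,…,180}.
sign(π) = (−1)^{n − #cycles} = (−1)^{181−11} = (−1)^170 = +1.
(119|181)_J = +1 (Zolotarev's lemma cross-check).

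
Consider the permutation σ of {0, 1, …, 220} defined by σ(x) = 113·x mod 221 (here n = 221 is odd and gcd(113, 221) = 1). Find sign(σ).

Start at x=66: 66 → 165 → 81 → 92 → 9 → 133 → 1 → … (one orbit).
The orbit structure of x ↦ 113x mod 221: 10 orbits of sizes [48, 48, 48, 48, 16, 3, 3, 3, 3, 1].
sign(π) = (−1)^{n − #cycles} = (−1)^{221−10} = (−1)^211 = -1.
Via Zolotarev, sign(π_{113}) = (113|221) = -1.

-1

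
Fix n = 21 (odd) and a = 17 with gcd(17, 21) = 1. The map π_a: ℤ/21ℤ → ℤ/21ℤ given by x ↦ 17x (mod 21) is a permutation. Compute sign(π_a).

+1

Orbit of 20 under x↦17x: [20, 4, 5, 1, 17, 16]… (length divides ord_21(17)).
Cycle lengths of π_17 on ℤ/21ℤ: [6, 6, 6, 2, 1]; 5 cycles in total.
21 − 5 = 16 transpositions; sign(π) = (−1)^16 = +1.
Zolotarev: (17|21) = +1, matching the cycle-count sign.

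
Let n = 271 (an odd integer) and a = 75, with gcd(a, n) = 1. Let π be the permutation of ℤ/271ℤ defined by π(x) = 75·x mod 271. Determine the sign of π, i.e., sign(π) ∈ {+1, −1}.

Orbit of 46 under x↦75x: [46, 198, 216, 211, 107, 166, 255]… (length divides ord_271(75)).
Cycle lengths of π_75 on ℤ/271ℤ: [270, 1]; 2 cycles in total.
2 cycles on 271: each ℓ→(−1)^(ℓ−1), product (−1)^269 = -1.
Check: (75/271) = -1 by Zolotarev.

-1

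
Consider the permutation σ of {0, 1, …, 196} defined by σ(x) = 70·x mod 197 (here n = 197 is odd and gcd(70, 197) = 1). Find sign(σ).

Start at x=90: 90 → 193 → 114 → 100 → 105 → 61 → 133 → … (one orbit).
Cycle lengths of π_70 on ℤ/197ℤ: [49, 49, 49, 49, 1]; 5 cycles in total.
197 − 5 = 192 transpositions; sign(π) = (−1)^192 = +1.
(70|197)_J = +1 (Zolotarev's lemma cross-check).

+1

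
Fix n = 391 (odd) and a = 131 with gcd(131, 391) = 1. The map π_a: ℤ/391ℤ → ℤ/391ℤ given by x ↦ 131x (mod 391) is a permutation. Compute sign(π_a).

-1

Trace 131: π^k(131) = [131, 348, 232, 285, 190, 257, 41] for k=0..6.
Decompose π into cycles: lengths [176, 176, 16, 11, 11, 1] (6 cycles, including the fixed point 0).
sign(π) = (−1)^{n − #cycles} = (−1)^{391−6} = (−1)^385 = -1.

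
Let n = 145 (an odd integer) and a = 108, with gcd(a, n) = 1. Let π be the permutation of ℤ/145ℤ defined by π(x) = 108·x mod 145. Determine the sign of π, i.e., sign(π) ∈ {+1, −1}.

+1

Start at x=142: 142 → 111 → 98 → 144 → 37 → 81 → 48 → … (one orbit).
Cycle lengths of π_108 on ℤ/145ℤ: [28, 28, 28, 28, 28, 4, 1]; 7 cycles in total.
With 7 cycles on 145 points, sign = (−1)^{145−7} = +1.
Check: (108/145) = +1 by Zolotarev.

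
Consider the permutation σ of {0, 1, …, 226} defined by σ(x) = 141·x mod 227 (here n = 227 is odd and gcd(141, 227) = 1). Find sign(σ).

Orbit of 59 under x↦141x: [59, 147, 70, 109, 160, 87, 9]… (length divides ord_227(141)).
The orbit structure of x ↦ 141x mod 227: 3 orbits of sizes [113, 113, 1].
3 cycles on 227: each ℓ→(−1)^(ℓ−1), product (−1)^224 = +1.
Check: (141/227) = +1 by Zolotarev.

+1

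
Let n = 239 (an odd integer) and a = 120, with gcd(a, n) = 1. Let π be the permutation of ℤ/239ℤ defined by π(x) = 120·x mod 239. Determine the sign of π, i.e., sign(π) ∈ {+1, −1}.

+1

Trace 49: π^k(49) = [49, 144, 72, 36, 18, 9, 124] for k=0..6.
π_120 has 3 disjoint cycles with lengths [119, 119, 1] on {0,…,238}.
3 cycles on 239: each ℓ→(−1)^(ℓ−1), product (−1)^236 = +1.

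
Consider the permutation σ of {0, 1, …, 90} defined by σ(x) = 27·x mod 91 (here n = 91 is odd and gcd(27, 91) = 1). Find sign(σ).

Start at x=1: 1 → 27 → 1 (one orbit).
The orbit structure of x ↦ 27x mod 91: 52 orbits of sizes [2, 2, 2, 2, 2, 2, 2, 2, 2, 2, 2, 2, 2, 2, 2, 2, 2, 2, 2, 2, 2, 2, 2, 2, 2, 2, 2, 2, 2, 2, 2, 2, 2, 2, 2, 2, 2, 2, 2, 1, 1, 1, 1, 1, 1, 1, 1, 1, 1, 1, 1, 1].
Σ(ℓ_i−1) = 91−52 = 39; sign = (−1)^39 = -1.

-1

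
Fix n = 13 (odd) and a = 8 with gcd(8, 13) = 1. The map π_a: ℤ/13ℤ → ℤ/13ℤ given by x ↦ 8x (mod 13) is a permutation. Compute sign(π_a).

-1

Trace 1: π^k(1) = [1, 8, 12, 5] for k=0..3.
Cycle lengths of π_8 on ℤ/13ℤ: [4, 4, 4, 1]; 4 cycles in total.
Σ(ℓ_i−1) = 13−4 = 9; sign = (−1)^9 = -1.
Via Zolotarev, sign(π_{8}) = (8|13) = -1.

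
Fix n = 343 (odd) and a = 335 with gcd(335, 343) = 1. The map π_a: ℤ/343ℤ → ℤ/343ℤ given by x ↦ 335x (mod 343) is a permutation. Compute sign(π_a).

-1

Start at x=286: 286 → 113 → 125 → 29 → 111 → 141 → 244 → … (one orbit).
The orbit structure of x ↦ 335x mod 343: 10 orbits of sizes [98, 98, 98, 14, 14, 14, 2, 2, 2, 1].
Σ(ℓ_i−1) = 343−10 = 333; sign = (−1)^333 = -1.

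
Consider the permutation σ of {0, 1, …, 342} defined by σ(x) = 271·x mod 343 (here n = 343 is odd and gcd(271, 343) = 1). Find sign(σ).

Start at x=199: 199 → 78 → 215 → 298 → 153 → 303 → 136 → … (one orbit).
Cycle lengths of π_271 on ℤ/343ℤ: [294, 42, 6, 1]; 4 cycles in total.
4 cycles on 343: each ℓ→(−1)^(ℓ−1), product (−1)^339 = -1.

-1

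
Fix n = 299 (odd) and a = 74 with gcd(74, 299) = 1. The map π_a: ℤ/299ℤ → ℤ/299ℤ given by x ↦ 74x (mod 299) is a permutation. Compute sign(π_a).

-1

Orbit of 211 under x↦74x: [211, 66, 100, 224, 131, 126, 55]… (length divides ord_299(74)).
Cycle type of π: 66×4 + 22 + 3×4 + 1; total 10 cycles.
10 cycles on 299: each ℓ→(−1)^(ℓ−1), product (−1)^289 = -1.
Check: (74/299) = -1 by Zolotarev.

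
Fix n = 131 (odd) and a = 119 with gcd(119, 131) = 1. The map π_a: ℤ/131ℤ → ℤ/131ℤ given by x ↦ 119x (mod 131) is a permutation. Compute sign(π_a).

-1

Trace 10: π^k(10) = [10, 11, 130, 12, 118, 25, 93] for k=0..6.
Cycle type of π: 130 + 1; total 2 cycles.
sign(π) = (−1)^{n − #cycles} = (−1)^{131−2} = (−1)^129 = -1.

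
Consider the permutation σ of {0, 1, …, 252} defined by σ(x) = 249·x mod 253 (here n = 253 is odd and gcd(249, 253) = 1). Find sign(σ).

Trace 246: π^k(246) = [246, 28, 141, 195, 232, 84, 170] for k=0..6.
The orbit structure of x ↦ 249x mod 253: 5 orbits of sizes [110, 110, 22, 10, 1].
n − c = 253 − 5 = 248; sign = (−1)^248 = +1.

+1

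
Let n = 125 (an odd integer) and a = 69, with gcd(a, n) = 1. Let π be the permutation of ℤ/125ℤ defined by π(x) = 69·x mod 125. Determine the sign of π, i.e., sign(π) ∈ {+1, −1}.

Trace 91: π^k(91) = [91, 29, 1, 69, 11, 9, 121] for k=0..6.
π_69 has 7 disjoint cycles with lengths [50, 50, 10, 10, 2, 2, 1] on {0,…,124}.
Σ(ℓ_i−1) = 125−7 = 118; sign = (−1)^118 = +1.

+1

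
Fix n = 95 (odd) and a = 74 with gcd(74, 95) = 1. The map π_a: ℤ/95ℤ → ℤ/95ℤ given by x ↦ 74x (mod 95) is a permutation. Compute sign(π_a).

Orbit of 24 under x↦74x: [24, 66, 39, 36, 4, 11, 54]… (length divides ord_95(74)).
π_74 has 9 disjoint cycles with lengths [18, 18, 18, 18, 9, 9, 2, 2, 1] on {0,…,94}.
n − c = 95 − 9 = 86; sign = (−1)^86 = +1.
Check: (74/95) = +1 by Zolotarev.

+1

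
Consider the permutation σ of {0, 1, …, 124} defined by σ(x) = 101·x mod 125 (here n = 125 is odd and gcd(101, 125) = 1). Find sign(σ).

+1

Trace 26: π^k(26) = [26, 1, 101, 76, 51] for k=0..4.
Cycle lengths of π_101 on ℤ/125ℤ: [5, 5, 5, 5, 5, 5, 5, 5, 5, 5, 5, 5, 5, 5, 5, 5, 5, 5, 5, 5, 1, 1, 1, 1, 1, 1, 1, 1, 1, 1, 1, 1, 1, 1, 1, 1, 1, 1, 1, 1, 1, 1, 1, 1, 1]; 45 cycles in total.
n − c = 125 − 45 = 80; sign = (−1)^80 = +1.
The Jacobi symbol (101|125) = +1 (Zolotarev) agrees.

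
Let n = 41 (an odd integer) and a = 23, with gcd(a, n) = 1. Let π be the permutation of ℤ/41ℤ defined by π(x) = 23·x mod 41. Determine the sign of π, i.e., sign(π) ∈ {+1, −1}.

Trace 4: π^k(4) = [4, 10, 25, 1, 23, 37, 31] for k=0..6.
Cycle lengths of π_23 on ℤ/41ℤ: [10, 10, 10, 10, 1]; 5 cycles in total.
n − c = 41 − 5 = 36; sign = (−1)^36 = +1.
(23|41)_J = +1 (Zolotarev's lemma cross-check).

+1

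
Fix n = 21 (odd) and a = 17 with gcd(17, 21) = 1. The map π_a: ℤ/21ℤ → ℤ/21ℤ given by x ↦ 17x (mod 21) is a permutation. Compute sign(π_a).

+1

Orbit of 16 under x↦17x: [16, 20, 4, 5, 1, 17]… (length divides ord_21(17)).
π_17 has 5 disjoint cycles with lengths [6, 6, 6, 2, 1] on {0,…,20}.
With 5 cycles on 21 points, sign = (−1)^{21−5} = +1.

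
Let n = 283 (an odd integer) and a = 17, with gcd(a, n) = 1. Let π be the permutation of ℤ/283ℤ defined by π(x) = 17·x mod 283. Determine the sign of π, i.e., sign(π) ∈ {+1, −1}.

-1

Orbit of 205 under x↦17x: [205, 89, 98, 251, 22, 91, 132]… (length divides ord_283(17)).
Decompose π into cycles: lengths [282, 1] (2 cycles, including the fixed point 0).
2 cycles on 283: each ℓ→(−1)^(ℓ−1), product (−1)^281 = -1.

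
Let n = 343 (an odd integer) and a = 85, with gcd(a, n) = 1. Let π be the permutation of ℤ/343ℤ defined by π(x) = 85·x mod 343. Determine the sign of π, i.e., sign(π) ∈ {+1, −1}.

Orbit of 260 under x↦85x: [260, 148, 232, 169, 302, 288, 127]… (length divides ord_343(85)).
Decompose π into cycles: lengths [49, 49, 49, 49, 49, 49, 7, 7, 7, 7, 7, 7, 1, 1, 1, 1, 1, 1, 1] (19 cycles, including the fixed point 0).
sign(π) = (−1)^{n − #cycles} = (−1)^{343−19} = (−1)^324 = +1.

+1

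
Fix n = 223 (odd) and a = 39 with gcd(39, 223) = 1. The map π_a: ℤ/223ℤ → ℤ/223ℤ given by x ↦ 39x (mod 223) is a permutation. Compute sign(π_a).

+1

Start at x=1: 1 → 39 → 183 → 1 (one orbit).
Cycle type of π: 3×74 + 1; total 75 cycles.
Σ(ℓ_i−1) = 223−75 = 148; sign = (−1)^148 = +1.
(39|223)_J = +1 (Zolotarev's lemma cross-check).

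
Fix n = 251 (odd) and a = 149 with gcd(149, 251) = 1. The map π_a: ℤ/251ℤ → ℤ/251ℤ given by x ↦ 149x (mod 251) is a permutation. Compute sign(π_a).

Start at x=20: 20 → 219 → 1 → 149 → 113 → 20 (one orbit).
51 cycles of lengths [5, 5, 5, 5, 5, 5, 5, 5, 5, 5, 5, 5, 5, 5, 5, 5, 5, 5, 5, 5, 5, 5, 5, 5, 5, 5, 5, 5, 5, 5, 5, 5, 5, 5, 5, 5, 5, 5, 5, 5, 5, 5, 5, 5, 5, 5, 5, 5, 5, 5, 1].
251 − 51 = 200 transpositions; sign(π) = (−1)^200 = +1.

+1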